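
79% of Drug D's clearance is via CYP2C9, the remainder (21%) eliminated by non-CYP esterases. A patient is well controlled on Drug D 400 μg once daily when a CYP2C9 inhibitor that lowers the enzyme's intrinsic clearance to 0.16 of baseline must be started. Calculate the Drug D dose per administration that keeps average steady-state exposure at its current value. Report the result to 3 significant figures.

135 μg

CYP2C9: 0.79 × 0.16 = 0.1264
Other: 0.21 (unchanged)
Relative clearance = 0.1264 + 0.21 = 0.3364.
Css,avg = (dose rate)/CL, so holding Css fixed requires dose ∝ CL: 400 × 0.3364 = 135 μg.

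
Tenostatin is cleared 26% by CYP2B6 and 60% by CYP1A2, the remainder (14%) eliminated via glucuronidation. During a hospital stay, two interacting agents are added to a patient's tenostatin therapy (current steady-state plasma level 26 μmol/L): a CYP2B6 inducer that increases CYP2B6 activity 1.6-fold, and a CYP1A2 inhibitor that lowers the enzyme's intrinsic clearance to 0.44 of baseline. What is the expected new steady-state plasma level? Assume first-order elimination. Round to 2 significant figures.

The CYP2B6 pathway (26% of clearance) rises to 1.6× activity: 0.26 × 1.6 = 0.416.
The CYP1A2 pathway (60% of clearance) is reduced to 0.44× activity: 0.6 × 0.44 = 0.264.
The remaining 14% of clearance is unaffected.
Relative clearance = 0.416 + 0.264 + 0.14 = 0.82.
New steady-state plasma level = 26 / 0.82 = 32 μmol/L (concentration scales inversely with clearance).

32 μmol/L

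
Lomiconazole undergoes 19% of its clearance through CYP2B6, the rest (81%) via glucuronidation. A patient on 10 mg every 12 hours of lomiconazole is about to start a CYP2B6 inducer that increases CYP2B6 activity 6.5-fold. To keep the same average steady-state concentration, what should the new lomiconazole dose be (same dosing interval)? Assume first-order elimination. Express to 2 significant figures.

20 mg

The CYP2B6 pathway (19% of clearance) increases to 6.5× activity: 0.19 × 6.5 = 1.235.
Non-CYP routes (81%) are unchanged.
Relative clearance = 1.235 + 0.81 = 2.045.
Css,avg = (dose rate)/CL, so holding Css fixed requires dose ∝ CL: 10 × 2.045 = 20 mg.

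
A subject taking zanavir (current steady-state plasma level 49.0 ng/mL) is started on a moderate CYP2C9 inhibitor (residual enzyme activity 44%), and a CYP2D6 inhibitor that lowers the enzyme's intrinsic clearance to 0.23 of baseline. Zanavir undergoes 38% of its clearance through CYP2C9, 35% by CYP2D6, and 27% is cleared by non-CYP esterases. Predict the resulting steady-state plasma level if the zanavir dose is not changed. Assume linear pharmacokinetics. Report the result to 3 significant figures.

94.6 ng/mL

The CYP2C9 pathway (38% of clearance) falls to 0.44× activity: 0.38 × 0.44 = 0.1672.
The CYP2D6 pathway (35% of clearance) is reduced to 0.23× activity: 0.35 × 0.23 = 0.0805.
The remaining 27% of clearance is unaffected.
Relative clearance = 0.1672 + 0.0805 + 0.27 = 0.5177.
Dividing the baseline by the relative clearance: 49.0 / 0.5177 = 94.6 ng/mL.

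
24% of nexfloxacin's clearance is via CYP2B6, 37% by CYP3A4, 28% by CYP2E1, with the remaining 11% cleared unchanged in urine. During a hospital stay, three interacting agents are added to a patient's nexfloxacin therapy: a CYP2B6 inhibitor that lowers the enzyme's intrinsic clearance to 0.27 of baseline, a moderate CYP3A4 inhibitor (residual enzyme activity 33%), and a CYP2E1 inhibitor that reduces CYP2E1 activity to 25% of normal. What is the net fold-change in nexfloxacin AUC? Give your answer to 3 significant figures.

2.73

The CYP2B6 pathway (24% of clearance) falls to 0.27× activity: 0.24 × 0.27 = 0.0648.
The CYP3A4 pathway (37% of clearance) falls to 0.33× activity: 0.37 × 0.33 = 0.1221.
The CYP2E1 pathway (28% of clearance) drops to 0.25× activity: 0.28 × 0.25 = 0.07.
Non-CYP routes (11%) are unchanged.
Relative clearance = 0.0648 + 0.1221 + 0.07 + 0.11 = 0.3669.
Because AUC varies inversely with clearance, the combined effect is 1 / 0.3669 = 2.73.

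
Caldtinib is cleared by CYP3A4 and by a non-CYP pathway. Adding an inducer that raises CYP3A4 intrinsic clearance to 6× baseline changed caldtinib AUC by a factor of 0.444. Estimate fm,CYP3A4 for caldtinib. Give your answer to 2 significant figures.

Let fm be the CYP3A4 fraction. New clearance relative to baseline = fm × 6 + (1 − fm).
AUC ratio = 1 / (new CL fraction), so new CL fraction = 1 / 0.444 = 2.252.
fm × 6 + 1 − fm = 2.252  ⇒  fm × (6 − 1) = 1.252  ⇒  fm = 0.25.

0.25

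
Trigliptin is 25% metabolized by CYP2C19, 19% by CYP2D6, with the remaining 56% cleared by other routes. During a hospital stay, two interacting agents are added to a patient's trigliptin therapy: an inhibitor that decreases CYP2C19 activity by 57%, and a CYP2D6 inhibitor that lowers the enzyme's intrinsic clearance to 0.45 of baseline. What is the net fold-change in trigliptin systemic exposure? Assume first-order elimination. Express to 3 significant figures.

The CYP2C19 pathway (25% of clearance) drops to 0.43× activity: 0.25 × 0.43 = 0.1075.
The CYP2D6 pathway (19% of clearance) drops to 0.45× activity: 0.19 × 0.45 = 0.0855.
Non-CYP routes (56%) are unchanged.
Relative clearance = 0.1075 + 0.0855 + 0.56 = 0.753.
Because systemic exposure varies inversely with clearance, the combined effect is 1 / 0.753 = 1.33.

1.33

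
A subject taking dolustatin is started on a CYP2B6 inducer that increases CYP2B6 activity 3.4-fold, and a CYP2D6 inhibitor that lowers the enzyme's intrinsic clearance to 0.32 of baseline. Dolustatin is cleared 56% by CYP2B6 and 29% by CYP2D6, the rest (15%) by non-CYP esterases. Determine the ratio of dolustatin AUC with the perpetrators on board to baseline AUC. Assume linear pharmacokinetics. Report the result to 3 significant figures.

0.466

CYP2B6: 0.56 × 3.4 = 1.904
CYP2D6: 0.29 × 0.32 = 0.0928
Other: 0.15 (unchanged)
CL_new/CL_old = 1.904 + 0.0928 + 0.15 = 2.1468.
AUC ∝ 1/CL: fold-change = 1 / 2.1468 = 0.466.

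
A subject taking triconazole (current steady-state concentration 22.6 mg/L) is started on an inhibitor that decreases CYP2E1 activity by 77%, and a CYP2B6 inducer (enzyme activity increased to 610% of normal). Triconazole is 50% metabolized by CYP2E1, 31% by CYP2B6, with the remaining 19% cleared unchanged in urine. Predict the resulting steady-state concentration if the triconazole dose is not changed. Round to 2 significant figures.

The CYP2E1 pathway (50% of clearance) falls to 0.23× activity: 0.5 × 0.23 = 0.115.
The CYP2B6 pathway (31% of clearance) increases to 6.1× activity: 0.31 × 6.1 = 1.891.
Non-CYP routes (19%) are unchanged.
CL_new/CL_old = 0.115 + 1.891 + 0.19 = 2.196.
New steady-state concentration = 22.6 / 2.196 = 10 mg/L (concentration scales inversely with clearance).

10 mg/L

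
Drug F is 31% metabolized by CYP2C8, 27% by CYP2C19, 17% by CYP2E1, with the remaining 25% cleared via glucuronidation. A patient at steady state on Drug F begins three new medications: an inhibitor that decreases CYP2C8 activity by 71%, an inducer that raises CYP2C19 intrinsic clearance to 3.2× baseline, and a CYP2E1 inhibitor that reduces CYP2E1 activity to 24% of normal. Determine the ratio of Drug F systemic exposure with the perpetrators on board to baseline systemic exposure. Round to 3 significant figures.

0.803

The CYP2C8 pathway (31% of clearance) falls to 0.29× activity: 0.31 × 0.29 = 0.0899.
The CYP2C19 pathway (27% of clearance) increases to 3.2× activity: 0.27 × 3.2 = 0.864.
The CYP2E1 pathway (17% of clearance) drops to 0.24× activity: 0.17 × 0.24 = 0.0408.
The remaining 25% of clearance is unaffected.
New clearance relative to baseline: 0.0899 + 0.864 + 0.0408 + 0.25 = 1.2447.
Because systemic exposure varies inversely with clearance, the combined effect is 1 / 1.2447 = 0.803.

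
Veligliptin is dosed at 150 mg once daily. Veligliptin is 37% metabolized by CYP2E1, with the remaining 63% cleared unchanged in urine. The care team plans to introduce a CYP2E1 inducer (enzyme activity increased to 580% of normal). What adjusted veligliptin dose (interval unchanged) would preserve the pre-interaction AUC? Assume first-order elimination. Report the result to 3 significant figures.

416 mg

The CYP2E1 pathway (37% of clearance) rises to 5.8× activity: 0.37 × 5.8 = 2.146.
The remaining 63% of clearance is unaffected.
New clearance relative to baseline: 2.146 + 0.63 = 2.776.
Exposure is unchanged when dose changes in proportion to clearance. New dose = 150 mg × 2.776 = 416 mg.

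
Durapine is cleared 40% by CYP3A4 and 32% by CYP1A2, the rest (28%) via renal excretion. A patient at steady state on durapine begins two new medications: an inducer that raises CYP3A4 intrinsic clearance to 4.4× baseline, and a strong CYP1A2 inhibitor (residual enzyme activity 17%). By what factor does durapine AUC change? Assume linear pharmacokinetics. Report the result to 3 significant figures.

0.477

CYP3A4: 0.4 × 4.4 = 1.76
CYP1A2: 0.32 × 0.17 = 0.0544
Other: 0.28 (unchanged)
Relative clearance = 1.76 + 0.0544 + 0.28 = 2.0944.
Net AUC ratio = 1 / 2.0944 = 0.477.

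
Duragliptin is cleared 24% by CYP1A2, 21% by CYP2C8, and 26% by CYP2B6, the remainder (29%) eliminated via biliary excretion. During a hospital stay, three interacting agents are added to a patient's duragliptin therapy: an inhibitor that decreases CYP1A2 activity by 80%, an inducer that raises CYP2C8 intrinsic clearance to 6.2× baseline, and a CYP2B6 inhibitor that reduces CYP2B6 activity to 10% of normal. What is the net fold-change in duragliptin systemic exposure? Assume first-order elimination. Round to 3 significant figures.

The CYP1A2 pathway (24% of clearance) falls to 0.2× activity: 0.24 × 0.2 = 0.048.
The CYP2C8 pathway (21% of clearance) rises to 6.2× activity: 0.21 × 6.2 = 1.302.
The CYP2B6 pathway (26% of clearance) drops to 0.1× activity: 0.26 × 0.1 = 0.026.
Non-CYP routes (29%) are unchanged.
New clearance relative to baseline: 0.048 + 1.302 + 0.026 + 0.29 = 1.666.
Net systemic exposure ratio = 1 / 1.666 = 0.600.

0.600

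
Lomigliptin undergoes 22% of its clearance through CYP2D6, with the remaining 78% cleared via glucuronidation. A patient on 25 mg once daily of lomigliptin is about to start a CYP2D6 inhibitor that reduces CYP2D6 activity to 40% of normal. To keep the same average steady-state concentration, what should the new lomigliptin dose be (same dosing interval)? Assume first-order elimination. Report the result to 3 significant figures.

The CYP2D6 pathway (22% of clearance) falls to 0.4× activity: 0.22 × 0.4 = 0.088.
Non-CYP routes (78%) are unchanged.
CL_new/CL_old = 0.088 + 0.78 = 0.868.
Css,avg = (dose rate)/CL, so holding Css fixed requires dose ∝ CL: 25 × 0.868 = 21.7 mg.

21.7 mg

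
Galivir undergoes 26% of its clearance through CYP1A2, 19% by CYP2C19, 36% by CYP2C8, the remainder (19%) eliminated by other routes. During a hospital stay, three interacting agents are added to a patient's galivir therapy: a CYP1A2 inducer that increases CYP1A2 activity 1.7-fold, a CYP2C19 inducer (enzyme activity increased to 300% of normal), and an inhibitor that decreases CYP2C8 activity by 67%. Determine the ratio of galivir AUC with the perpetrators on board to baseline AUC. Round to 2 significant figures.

The CYP1A2 pathway (26% of clearance) increases to 1.7× activity: 0.26 × 1.7 = 0.442.
The CYP2C19 pathway (19% of clearance) is boosted to 3× activity: 0.19 × 3 = 0.57.
The CYP2C8 pathway (36% of clearance) is reduced to 0.33× activity: 0.36 × 0.33 = 0.1188.
The remaining 19% of clearance is unaffected.
New clearance relative to baseline: 0.442 + 0.57 + 0.1188 + 0.19 = 1.3208.
Net AUC ratio = 1 / 1.3208 = 0.76.

0.76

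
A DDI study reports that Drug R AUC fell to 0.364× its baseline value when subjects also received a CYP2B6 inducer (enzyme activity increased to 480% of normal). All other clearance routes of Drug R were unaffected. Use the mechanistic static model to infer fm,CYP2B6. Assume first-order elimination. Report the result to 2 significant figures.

Let fm be the CYP2B6 fraction. New clearance relative to baseline = fm × 4.8 + (1 − fm).
AUC ratio = 1 / (new CL fraction), so new CL fraction = 1 / 0.364 = 2.747.
fm × 4.8 + 1 − fm = 2.747  ⇒  fm × (4.8 − 1) = 1.747  ⇒  fm = 0.46.

0.46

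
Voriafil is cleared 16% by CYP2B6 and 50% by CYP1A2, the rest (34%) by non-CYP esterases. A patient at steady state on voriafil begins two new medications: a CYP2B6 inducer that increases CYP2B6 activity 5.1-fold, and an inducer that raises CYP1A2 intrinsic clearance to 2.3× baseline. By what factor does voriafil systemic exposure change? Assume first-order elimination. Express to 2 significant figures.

0.43

CYP2B6: 0.16 × 5.1 = 0.816
CYP1A2: 0.5 × 2.3 = 1.15
Other: 0.34 (unchanged)
Relative clearance = 0.816 + 1.15 + 0.34 = 2.306.
Net systemic exposure ratio = 1 / 2.306 = 0.43.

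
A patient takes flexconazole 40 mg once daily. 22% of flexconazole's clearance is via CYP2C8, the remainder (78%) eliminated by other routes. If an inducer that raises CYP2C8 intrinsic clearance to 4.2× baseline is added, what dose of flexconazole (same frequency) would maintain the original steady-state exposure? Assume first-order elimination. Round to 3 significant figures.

68.2 mg

The CYP2C8 pathway (22% of clearance) is boosted to 4.2× activity: 0.22 × 4.2 = 0.924.
Non-CYP routes (78%) are unchanged.
CL_new/CL_old = 0.924 + 0.78 = 1.704.
To maintain the same steady-state level, dose must scale with clearance: new dose = 40 × 1.704 = 68.2 mg.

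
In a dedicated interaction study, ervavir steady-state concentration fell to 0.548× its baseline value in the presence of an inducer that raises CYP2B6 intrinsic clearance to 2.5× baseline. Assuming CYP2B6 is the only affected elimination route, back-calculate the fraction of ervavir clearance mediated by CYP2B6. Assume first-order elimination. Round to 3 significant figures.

0.550

Call the CYP2B6 fraction fm. After the interaction, CL_new/CL_old = fm × 2.5 + (1 − fm).
Steady-state concentration ratio = 1 / (new CL fraction), so new CL fraction = 1 / 0.548 = 1.825.
fm × 2.5 + 1 − fm = 1.825  ⇒  fm × (2.5 − 1) = 0.8248  ⇒  fm = 0.550.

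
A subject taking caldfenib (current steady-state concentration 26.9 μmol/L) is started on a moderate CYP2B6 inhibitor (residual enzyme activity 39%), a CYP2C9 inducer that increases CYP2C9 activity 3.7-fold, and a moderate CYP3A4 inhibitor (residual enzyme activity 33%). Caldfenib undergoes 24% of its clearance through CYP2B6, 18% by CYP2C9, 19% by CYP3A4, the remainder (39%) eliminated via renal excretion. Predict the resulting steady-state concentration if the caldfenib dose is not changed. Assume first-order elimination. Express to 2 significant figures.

22 μmol/L

The CYP2B6 pathway (24% of clearance) is reduced to 0.39× activity: 0.24 × 0.39 = 0.0936.
The CYP2C9 pathway (18% of clearance) increases to 3.7× activity: 0.18 × 3.7 = 0.666.
The CYP3A4 pathway (19% of clearance) is reduced to 0.33× activity: 0.19 × 0.33 = 0.0627.
The remaining 39% of clearance is unaffected.
New clearance relative to baseline: 0.0936 + 0.666 + 0.0627 + 0.39 = 1.2123.
Dividing the baseline by the relative clearance: 26.9 / 1.2123 = 22 μmol/L.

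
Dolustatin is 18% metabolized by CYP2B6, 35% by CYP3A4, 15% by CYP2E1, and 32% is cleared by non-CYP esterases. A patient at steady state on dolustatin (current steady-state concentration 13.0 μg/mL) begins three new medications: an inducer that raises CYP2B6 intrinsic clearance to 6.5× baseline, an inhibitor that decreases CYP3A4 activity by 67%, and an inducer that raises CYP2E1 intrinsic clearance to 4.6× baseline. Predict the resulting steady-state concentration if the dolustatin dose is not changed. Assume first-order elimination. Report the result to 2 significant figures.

The CYP2B6 pathway (18% of clearance) is boosted to 6.5× activity: 0.18 × 6.5 = 1.17.
The CYP3A4 pathway (35% of clearance) falls to 0.33× activity: 0.35 × 0.33 = 0.1155.
The CYP2E1 pathway (15% of clearance) is boosted to 4.6× activity: 0.15 × 4.6 = 0.69.
Non-CYP routes (32%) are unchanged.
CL_new/CL_old = 1.17 + 0.1155 + 0.69 + 0.32 = 2.2955.
Dividing the baseline by the relative clearance: 13.0 / 2.2955 = 5.7 μg/mL.

5.7 μg/mL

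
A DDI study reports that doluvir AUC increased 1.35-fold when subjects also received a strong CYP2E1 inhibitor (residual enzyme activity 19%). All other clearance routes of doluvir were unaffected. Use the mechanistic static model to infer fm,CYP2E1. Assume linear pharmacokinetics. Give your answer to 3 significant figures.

0.320

Call the CYP2E1 fraction fm. After the interaction, CL_new/CL_old = fm × 0.19 + (1 − fm).
AUC ratio = 1 / (new CL fraction), so new CL fraction = 1 / 1.35 = 0.7407.
fm × 0.19 + 1 − fm = 0.7407  ⇒  fm × (0.19 − 1) = −0.2593  ⇒  fm = 0.320.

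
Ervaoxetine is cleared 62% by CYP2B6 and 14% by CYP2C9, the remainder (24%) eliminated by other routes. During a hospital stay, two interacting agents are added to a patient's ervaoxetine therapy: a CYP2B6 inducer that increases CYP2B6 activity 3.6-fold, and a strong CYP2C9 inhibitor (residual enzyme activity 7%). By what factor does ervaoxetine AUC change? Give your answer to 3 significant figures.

The CYP2B6 pathway (62% of clearance) is boosted to 3.6× activity: 0.62 × 3.6 = 2.232.
The CYP2C9 pathway (14% of clearance) is reduced to 0.07× activity: 0.14 × 0.07 = 0.0098.
The remaining 24% of clearance is unaffected.
New clearance relative to baseline: 2.232 + 0.0098 + 0.24 = 2.4818.
AUC ∝ 1/CL: fold-change = 1 / 2.4818 = 0.403.

0.403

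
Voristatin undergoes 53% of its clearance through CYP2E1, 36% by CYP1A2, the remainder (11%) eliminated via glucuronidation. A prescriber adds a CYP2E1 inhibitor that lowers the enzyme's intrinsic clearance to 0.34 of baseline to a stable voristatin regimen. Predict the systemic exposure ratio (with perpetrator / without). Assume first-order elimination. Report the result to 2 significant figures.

The CYP2E1 pathway (53% of clearance) falls to 0.34× activity: 0.53 × 0.34 = 0.1802.
CYP1A2 (36%) and the residual 11% are unaffected.
CL_new/CL_old = 0.1802 + 0.36 + 0.11 = 0.6502.
Systemic exposure is inversely proportional to clearance, so the fold-change is 1 / 0.6502 = 1.5.

1.5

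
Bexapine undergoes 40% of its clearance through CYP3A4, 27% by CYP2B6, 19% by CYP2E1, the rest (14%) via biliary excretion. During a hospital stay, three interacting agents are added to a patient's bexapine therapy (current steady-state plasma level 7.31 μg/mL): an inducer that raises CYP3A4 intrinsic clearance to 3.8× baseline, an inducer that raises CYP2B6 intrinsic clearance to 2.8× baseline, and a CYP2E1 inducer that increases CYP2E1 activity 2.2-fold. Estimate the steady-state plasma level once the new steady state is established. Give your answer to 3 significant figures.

2.58 μg/mL

CYP3A4: 0.4 × 3.8 = 1.52
CYP2B6: 0.27 × 2.8 = 0.756
CYP2E1: 0.19 × 2.2 = 0.418
Other: 0.14 (unchanged)
CL_new/CL_old = 1.52 + 0.756 + 0.418 + 0.14 = 2.834.
Dividing the baseline by the relative clearance: 7.31 / 2.834 = 2.58 μg/mL.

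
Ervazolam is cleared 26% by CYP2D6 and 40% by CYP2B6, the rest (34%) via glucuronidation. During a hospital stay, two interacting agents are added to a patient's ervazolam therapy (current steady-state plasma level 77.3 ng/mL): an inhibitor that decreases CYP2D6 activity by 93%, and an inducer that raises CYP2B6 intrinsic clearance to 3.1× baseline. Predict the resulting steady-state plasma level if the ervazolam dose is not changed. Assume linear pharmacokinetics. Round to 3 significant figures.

48.4 ng/mL

The CYP2D6 pathway (26% of clearance) falls to 0.07× activity: 0.26 × 0.07 = 0.0182.
The CYP2B6 pathway (40% of clearance) increases to 3.1× activity: 0.4 × 3.1 = 1.24.
The remaining 34% of clearance is unaffected.
CL_new/CL_old = 0.0182 + 1.24 + 0.34 = 1.5982.
Steady-state plasma level ∝ 1/CL: new value = 77.3 / 1.5982 = 48.4 ng/mL.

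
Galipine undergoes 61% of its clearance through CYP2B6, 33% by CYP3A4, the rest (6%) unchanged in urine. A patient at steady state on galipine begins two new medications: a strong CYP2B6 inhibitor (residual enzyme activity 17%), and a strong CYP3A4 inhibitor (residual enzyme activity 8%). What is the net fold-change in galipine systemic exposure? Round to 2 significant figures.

5.3

The CYP2B6 pathway (61% of clearance) drops to 0.17× activity: 0.61 × 0.17 = 0.1037.
The CYP3A4 pathway (33% of clearance) is reduced to 0.08× activity: 0.33 × 0.08 = 0.0264.
The remaining 6% of clearance is unaffected.
Relative clearance = 0.1037 + 0.0264 + 0.06 = 0.1901.
Because systemic exposure varies inversely with clearance, the combined effect is 1 / 0.1901 = 5.3.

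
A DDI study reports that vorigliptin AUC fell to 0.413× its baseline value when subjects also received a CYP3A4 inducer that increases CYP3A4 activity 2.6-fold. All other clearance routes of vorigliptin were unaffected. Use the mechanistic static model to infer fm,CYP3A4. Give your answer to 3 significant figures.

0.888

Write x for the fraction cleared via CYP3A4. The observed AUC change means clearance rose to 1/0.413 = 2.421 of baseline.
Only the CYP3A4 route changed, so 2.421 = x·2.6 + (1 − x), giving x = 0.888.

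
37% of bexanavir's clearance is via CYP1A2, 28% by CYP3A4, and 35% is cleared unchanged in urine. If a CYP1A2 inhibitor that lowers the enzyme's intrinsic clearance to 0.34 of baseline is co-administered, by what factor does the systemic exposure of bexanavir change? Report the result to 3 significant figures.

The CYP1A2 pathway (37% of clearance) is reduced to 0.34× activity: 0.37 × 0.34 = 0.1258.
CYP3A4 (28%) and the residual 35% are unaffected.
CL_new/CL_old = 0.1258 + 0.28 + 0.35 = 0.7558.
Since systemic exposure ∝ 1/CL, the ratio is 1 / 0.7558 = 1.32.

1.32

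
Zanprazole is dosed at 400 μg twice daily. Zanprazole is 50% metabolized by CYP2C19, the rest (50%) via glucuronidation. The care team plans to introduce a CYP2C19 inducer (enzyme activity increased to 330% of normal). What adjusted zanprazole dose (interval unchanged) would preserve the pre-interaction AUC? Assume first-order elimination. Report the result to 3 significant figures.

860 μg

CYP2C19: 0.5 × 3.3 = 1.65
Other: 0.5 (unchanged)
Relative clearance = 1.65 + 0.5 = 2.15.
To maintain the same steady-state level, dose must scale with clearance: new dose = 400 × 2.15 = 860 μg.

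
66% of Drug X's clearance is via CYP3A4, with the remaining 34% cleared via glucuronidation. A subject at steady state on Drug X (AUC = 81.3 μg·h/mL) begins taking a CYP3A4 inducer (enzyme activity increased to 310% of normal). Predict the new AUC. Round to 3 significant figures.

The CYP3A4 pathway (66% of clearance) rises to 3.1× activity: 0.66 × 3.1 = 2.046.
Non-CYP routes (34%) are unchanged.
New clearance relative to baseline: 2.046 + 0.34 = 2.386.
AUC ∝ 1/CL, so new value = 81.3 / 2.386 = 34.1 μg·h/mL.

34.1 μg·h/mL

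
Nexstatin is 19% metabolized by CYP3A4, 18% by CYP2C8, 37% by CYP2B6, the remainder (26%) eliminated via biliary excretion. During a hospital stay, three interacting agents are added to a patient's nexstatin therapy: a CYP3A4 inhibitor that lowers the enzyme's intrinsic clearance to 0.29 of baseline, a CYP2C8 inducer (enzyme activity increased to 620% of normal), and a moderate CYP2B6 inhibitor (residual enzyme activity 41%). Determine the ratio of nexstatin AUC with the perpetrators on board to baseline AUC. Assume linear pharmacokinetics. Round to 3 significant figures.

CYP3A4: 0.19 × 0.29 = 0.0551
CYP2C8: 0.18 × 6.2 = 1.116
CYP2B6: 0.37 × 0.41 = 0.1517
Other: 0.26 (unchanged)
CL_new/CL_old = 0.0551 + 1.116 + 0.1517 + 0.26 = 1.5828.
Net AUC ratio = 1 / 1.5828 = 0.632.

0.632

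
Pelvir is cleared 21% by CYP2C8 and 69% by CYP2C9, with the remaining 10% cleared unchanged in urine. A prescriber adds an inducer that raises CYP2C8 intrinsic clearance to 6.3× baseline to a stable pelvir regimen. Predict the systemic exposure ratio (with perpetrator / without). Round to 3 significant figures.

0.473

The CYP2C8 pathway (21% of clearance) increases to 6.3× activity: 0.21 × 6.3 = 1.323.
CYP2C9 (69%) and the residual 10% are unaffected.
CL_new/CL_old = 1.323 + 0.69 + 0.1 = 2.113.
Systemic exposure ratio = CL_old/CL_new = 1 / 2.113 = 0.473.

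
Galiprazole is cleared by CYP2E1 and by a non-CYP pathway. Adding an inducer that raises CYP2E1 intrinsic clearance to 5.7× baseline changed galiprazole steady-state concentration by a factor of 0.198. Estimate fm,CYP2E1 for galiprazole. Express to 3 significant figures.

0.862

Call the CYP2E1 fraction fm. After the interaction, CL_new/CL_old = fm × 5.7 + (1 − fm).
Steady-state concentration ratio = 1 / (new CL fraction), so new CL fraction = 1 / 0.198 = 5.051.
fm × 5.7 + 1 − fm = 5.051  ⇒  fm × (5.7 − 1) = 4.051  ⇒  fm = 0.862.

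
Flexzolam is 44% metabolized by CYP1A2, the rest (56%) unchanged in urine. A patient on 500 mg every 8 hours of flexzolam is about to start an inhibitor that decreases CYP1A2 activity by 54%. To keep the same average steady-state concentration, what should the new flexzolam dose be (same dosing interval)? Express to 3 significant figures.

381 mg

CYP1A2: 0.44 × 0.46 = 0.2024
Other: 0.56 (unchanged)
CL_new/CL_old = 0.2024 + 0.56 = 0.7624.
Exposure is unchanged when dose changes in proportion to clearance. New dose = 500 mg × 0.7624 = 381 mg.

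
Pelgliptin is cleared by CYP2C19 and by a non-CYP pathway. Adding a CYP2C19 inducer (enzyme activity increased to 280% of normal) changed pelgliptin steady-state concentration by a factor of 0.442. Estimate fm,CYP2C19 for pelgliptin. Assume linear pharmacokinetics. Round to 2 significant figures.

Let x = fm,CYP2C19. Because steady-state concentration ∝ 1/CL, relative clearance rose to 1/0.442 = 2.262.
Only the CYP2C19 route changed, so 2.262 = x·2.8 + (1 − x), giving x = 0.70.

0.70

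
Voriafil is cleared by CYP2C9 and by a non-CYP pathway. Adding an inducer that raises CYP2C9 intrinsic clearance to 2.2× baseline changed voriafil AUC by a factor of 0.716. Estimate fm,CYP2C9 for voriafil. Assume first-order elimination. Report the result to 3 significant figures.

Call the CYP2C9 fraction fm. After the interaction, CL_new/CL_old = fm × 2.2 + (1 − fm).
AUC ratio = 1 / (new CL fraction), so new CL fraction = 1 / 0.716 = 1.397.
fm × 2.2 + 1 − fm = 1.397  ⇒  fm × (2.2 − 1) = 0.3966  ⇒  fm = 0.331.

0.331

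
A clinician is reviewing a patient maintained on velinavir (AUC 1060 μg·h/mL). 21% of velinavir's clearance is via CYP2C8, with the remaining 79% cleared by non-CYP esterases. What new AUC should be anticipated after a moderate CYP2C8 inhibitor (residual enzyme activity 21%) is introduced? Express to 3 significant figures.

1.27 × 10³ μg·h/mL

The CYP2C8 pathway (21% of clearance) falls to 0.21× activity: 0.21 × 0.21 = 0.0441.
The remaining 79% of clearance is unaffected.
Relative clearance = 0.0441 + 0.79 = 0.8341.
With dosing unchanged, AUC scales as 1/CL: 1060 / 0.8341 = 1.27 × 10³ μg·h/mL.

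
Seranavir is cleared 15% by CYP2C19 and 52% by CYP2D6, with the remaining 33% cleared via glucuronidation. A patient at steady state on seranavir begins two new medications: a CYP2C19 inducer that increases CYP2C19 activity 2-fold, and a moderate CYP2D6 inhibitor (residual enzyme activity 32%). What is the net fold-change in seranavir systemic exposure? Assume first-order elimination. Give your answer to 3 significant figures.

1.26

The CYP2C19 pathway (15% of clearance) rises to 2× activity: 0.15 × 2 = 0.3.
The CYP2D6 pathway (52% of clearance) is reduced to 0.32× activity: 0.52 × 0.32 = 0.1664.
The remaining 33% of clearance is unaffected.
CL_new/CL_old = 0.3 + 0.1664 + 0.33 = 0.7964.
Net systemic exposure ratio = 1 / 0.7964 = 1.26.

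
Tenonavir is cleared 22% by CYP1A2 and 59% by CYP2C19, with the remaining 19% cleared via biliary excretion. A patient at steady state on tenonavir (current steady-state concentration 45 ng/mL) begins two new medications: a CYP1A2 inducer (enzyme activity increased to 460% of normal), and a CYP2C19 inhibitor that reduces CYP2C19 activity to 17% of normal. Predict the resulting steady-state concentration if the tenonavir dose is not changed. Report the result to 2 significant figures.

CYP1A2: 0.22 × 4.6 = 1.012
CYP2C19: 0.59 × 0.17 = 0.1003
Other: 0.19 (unchanged)
Relative clearance = 1.012 + 0.1003 + 0.19 = 1.3023.
Dividing the baseline by the relative clearance: 45 / 1.3023 = 35 ng/mL.

35 ng/mL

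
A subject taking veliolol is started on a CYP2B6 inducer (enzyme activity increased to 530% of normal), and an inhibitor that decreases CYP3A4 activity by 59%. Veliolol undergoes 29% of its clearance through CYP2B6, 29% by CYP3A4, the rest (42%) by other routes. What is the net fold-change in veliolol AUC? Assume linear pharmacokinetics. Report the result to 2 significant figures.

0.48

CYP2B6: 0.29 × 5.3 = 1.537
CYP3A4: 0.29 × 0.41 = 0.1189
Other: 0.42 (unchanged)
CL_new/CL_old = 1.537 + 0.1189 + 0.42 = 2.0759.
Because AUC varies inversely with clearance, the combined effect is 1 / 2.0759 = 0.48.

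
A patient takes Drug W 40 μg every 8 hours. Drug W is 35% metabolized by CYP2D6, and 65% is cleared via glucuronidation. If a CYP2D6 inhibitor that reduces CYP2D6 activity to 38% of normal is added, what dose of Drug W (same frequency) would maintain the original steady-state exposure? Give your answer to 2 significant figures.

CYP2D6: 0.35 × 0.38 = 0.133
Other: 0.65 (unchanged)
New clearance relative to baseline: 0.133 + 0.65 = 0.783.
Exposure is unchanged when dose changes in proportion to clearance. New dose = 40 μg × 0.783 = 31 μg.

31 μg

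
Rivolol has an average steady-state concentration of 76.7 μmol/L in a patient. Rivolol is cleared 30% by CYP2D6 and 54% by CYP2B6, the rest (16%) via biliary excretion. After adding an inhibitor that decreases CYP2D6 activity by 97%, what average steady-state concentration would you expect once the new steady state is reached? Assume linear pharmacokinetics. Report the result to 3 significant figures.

CYP2D6: 0.3 × 0.03 = 0.009
CYP2B6: 0.54 (unchanged)
Other: 0.16 (unchanged)
CL_new/CL_old = 0.009 + 0.54 + 0.16 = 0.709.
With dosing unchanged, average steady-state concentration scales as 1/CL: 76.7 / 0.709 = 108 μmol/L.

108 μmol/L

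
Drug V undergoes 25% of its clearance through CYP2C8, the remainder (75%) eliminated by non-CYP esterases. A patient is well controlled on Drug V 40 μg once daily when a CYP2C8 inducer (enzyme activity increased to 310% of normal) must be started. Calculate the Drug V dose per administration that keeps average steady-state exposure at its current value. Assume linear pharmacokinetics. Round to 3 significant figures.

The CYP2C8 pathway (25% of clearance) rises to 3.1× activity: 0.25 × 3.1 = 0.775.
The remaining 75% of clearance is unaffected.
New clearance relative to baseline: 0.775 + 0.75 = 1.525.
Css,avg = (dose rate)/CL, so holding Css fixed requires dose ∝ CL: 40 × 1.525 = 61.0 μg.

61.0 μg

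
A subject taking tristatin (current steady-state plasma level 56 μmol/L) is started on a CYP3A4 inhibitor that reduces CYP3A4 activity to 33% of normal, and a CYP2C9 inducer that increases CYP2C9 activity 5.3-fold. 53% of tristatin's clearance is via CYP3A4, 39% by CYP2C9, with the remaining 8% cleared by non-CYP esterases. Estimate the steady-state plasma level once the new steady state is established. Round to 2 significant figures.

24 μmol/L

CYP3A4: 0.53 × 0.33 = 0.1749
CYP2C9: 0.39 × 5.3 = 2.067
Other: 0.08 (unchanged)
CL_new/CL_old = 0.1749 + 2.067 + 0.08 = 2.3219.
Dividing the baseline by the relative clearance: 56 / 2.3219 = 24 μmol/L.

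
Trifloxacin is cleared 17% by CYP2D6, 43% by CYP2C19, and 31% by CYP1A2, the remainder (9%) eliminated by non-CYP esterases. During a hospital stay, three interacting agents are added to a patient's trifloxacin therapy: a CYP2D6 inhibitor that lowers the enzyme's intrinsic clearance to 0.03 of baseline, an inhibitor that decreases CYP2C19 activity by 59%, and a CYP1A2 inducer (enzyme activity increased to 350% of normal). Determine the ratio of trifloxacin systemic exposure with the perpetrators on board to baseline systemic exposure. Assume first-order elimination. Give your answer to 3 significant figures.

The CYP2D6 pathway (17% of clearance) drops to 0.03× activity: 0.17 × 0.03 = 0.0051.
The CYP2C19 pathway (43% of clearance) falls to 0.41× activity: 0.43 × 0.41 = 0.1763.
The CYP1A2 pathway (31% of clearance) rises to 3.5× activity: 0.31 × 3.5 = 1.085.
Non-CYP routes (9%) are unchanged.
CL_new/CL_old = 0.0051 + 0.1763 + 1.085 + 0.09 = 1.3564.
Because systemic exposure varies inversely with clearance, the combined effect is 1 / 1.3564 = 0.737.

0.737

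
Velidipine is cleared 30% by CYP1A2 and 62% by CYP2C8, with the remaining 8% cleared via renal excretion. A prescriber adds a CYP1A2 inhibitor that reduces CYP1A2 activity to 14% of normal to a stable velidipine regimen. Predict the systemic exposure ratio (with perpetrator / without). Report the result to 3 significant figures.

CYP1A2: 0.3 × 0.14 = 0.042
CYP2C8: 0.62 (unchanged)
Other: 0.08 (unchanged)
CL_new/CL_old = 0.042 + 0.62 + 0.08 = 0.742.
Systemic exposure is inversely proportional to clearance, so the fold-change is 1 / 0.742 = 1.35.

1.35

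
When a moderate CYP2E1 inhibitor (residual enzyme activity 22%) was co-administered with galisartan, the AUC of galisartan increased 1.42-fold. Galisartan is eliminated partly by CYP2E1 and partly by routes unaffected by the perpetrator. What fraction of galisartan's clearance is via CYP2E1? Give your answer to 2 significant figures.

Let fm be the CYP2E1 fraction. New clearance relative to baseline = fm × 0.22 + (1 − fm).
AUC ratio = 1 / (new CL fraction), so new CL fraction = 1 / 1.42 = 0.7042.
fm × 0.22 + 1 − fm = 0.7042  ⇒  fm × (0.22 − 1) = −0.2958  ⇒  fm = 0.38.

0.38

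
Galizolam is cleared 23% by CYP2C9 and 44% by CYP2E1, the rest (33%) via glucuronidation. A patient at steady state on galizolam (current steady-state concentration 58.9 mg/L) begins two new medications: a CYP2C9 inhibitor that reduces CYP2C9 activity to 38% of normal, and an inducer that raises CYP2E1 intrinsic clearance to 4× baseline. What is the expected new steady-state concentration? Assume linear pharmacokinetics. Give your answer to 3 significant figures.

The CYP2C9 pathway (23% of clearance) falls to 0.38× activity: 0.23 × 0.38 = 0.0874.
The CYP2E1 pathway (44% of clearance) rises to 4× activity: 0.44 × 4 = 1.76.
The remaining 33% of clearance is unaffected.
New clearance relative to baseline: 0.0874 + 1.76 + 0.33 = 2.1774.
Steady-state concentration ∝ 1/CL: new value = 58.9 / 2.1774 = 27.1 mg/L.

27.1 mg/L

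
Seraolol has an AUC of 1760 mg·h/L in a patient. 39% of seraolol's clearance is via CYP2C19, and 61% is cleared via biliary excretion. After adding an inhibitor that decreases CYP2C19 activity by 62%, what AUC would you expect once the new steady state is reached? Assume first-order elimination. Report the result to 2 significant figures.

The CYP2C19 pathway (39% of clearance) is reduced to 0.38× activity: 0.39 × 0.38 = 0.1482.
The remaining 61% of clearance is unaffected.
CL_new/CL_old = 0.1482 + 0.61 = 0.7582.
New AUC = baseline ÷ relative clearance = 1760 / 0.7582 = 2.3 × 10³ mg·h/L.

2.3 × 10³ mg·h/L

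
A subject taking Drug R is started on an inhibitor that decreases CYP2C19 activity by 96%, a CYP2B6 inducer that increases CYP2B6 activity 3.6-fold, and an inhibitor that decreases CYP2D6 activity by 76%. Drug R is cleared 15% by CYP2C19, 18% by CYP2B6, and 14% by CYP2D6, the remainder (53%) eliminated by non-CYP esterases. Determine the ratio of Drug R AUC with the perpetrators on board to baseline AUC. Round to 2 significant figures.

0.82

The CYP2C19 pathway (15% of clearance) falls to 0.04× activity: 0.15 × 0.04 = 0.006.
The CYP2B6 pathway (18% of clearance) is boosted to 3.6× activity: 0.18 × 3.6 = 0.648.
The CYP2D6 pathway (14% of clearance) drops to 0.24× activity: 0.14 × 0.24 = 0.0336.
The remaining 53% of clearance is unaffected.
New clearance relative to baseline: 0.006 + 0.648 + 0.0336 + 0.53 = 1.2176.
Net AUC ratio = 1 / 1.2176 = 0.82.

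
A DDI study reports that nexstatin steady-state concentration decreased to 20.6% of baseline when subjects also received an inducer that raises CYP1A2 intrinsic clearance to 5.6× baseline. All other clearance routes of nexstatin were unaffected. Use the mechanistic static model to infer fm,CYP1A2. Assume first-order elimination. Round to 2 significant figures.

Write x for the fraction cleared via CYP1A2. The observed steady-state concentration change means clearance rose to 1/0.206 = 4.854 of baseline.
Only the CYP1A2 route changed, so 4.854 = x·5.6 + (1 − x), giving x = 0.84.

0.84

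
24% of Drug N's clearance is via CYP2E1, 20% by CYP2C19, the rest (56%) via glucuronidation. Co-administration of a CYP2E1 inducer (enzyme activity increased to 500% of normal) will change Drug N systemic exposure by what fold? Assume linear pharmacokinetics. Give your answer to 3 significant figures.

CYP2E1: 0.24 × 5 = 1.2
CYP2C19: 0.2 (unchanged)
Other: 0.56 (unchanged)
CL_new/CL_old = 1.2 + 0.2 + 0.56 = 1.96.
Since systemic exposure ∝ 1/CL, the ratio is 1 / 1.96 = 0.510.

0.510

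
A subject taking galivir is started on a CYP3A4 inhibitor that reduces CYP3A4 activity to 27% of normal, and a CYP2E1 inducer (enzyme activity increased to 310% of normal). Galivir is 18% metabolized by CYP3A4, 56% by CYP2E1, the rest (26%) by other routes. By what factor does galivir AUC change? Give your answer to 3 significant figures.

0.489

The CYP3A4 pathway (18% of clearance) drops to 0.27× activity: 0.18 × 0.27 = 0.0486.
The CYP2E1 pathway (56% of clearance) rises to 3.1× activity: 0.56 × 3.1 = 1.736.
The remaining 26% of clearance is unaffected.
Relative clearance = 0.0486 + 1.736 + 0.26 = 2.0446.
Net AUC ratio = 1 / 2.0446 = 0.489.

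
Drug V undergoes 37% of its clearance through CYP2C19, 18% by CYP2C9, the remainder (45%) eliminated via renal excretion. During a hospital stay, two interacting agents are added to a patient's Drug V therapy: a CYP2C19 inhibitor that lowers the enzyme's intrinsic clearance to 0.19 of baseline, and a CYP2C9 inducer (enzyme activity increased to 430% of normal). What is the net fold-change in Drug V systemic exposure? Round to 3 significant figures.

0.773

The CYP2C19 pathway (37% of clearance) falls to 0.19× activity: 0.37 × 0.19 = 0.0703.
The CYP2C9 pathway (18% of clearance) is boosted to 4.3× activity: 0.18 × 4.3 = 0.774.
Non-CYP routes (45%) are unchanged.
CL_new/CL_old = 0.0703 + 0.774 + 0.45 = 1.2943.
Net systemic exposure ratio = 1 / 1.2943 = 0.773.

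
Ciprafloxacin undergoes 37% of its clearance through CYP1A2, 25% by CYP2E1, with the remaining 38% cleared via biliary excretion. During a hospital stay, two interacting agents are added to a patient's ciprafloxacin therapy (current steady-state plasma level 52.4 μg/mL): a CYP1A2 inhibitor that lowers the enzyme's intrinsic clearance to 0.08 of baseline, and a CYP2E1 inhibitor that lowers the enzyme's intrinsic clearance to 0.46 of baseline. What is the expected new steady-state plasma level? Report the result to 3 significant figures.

99.9 μg/mL

CYP1A2: 0.37 × 0.08 = 0.0296
CYP2E1: 0.25 × 0.46 = 0.115
Other: 0.38 (unchanged)
New clearance relative to baseline: 0.0296 + 0.115 + 0.38 = 0.5246.
Dividing the baseline by the relative clearance: 52.4 / 0.5246 = 99.9 μg/mL.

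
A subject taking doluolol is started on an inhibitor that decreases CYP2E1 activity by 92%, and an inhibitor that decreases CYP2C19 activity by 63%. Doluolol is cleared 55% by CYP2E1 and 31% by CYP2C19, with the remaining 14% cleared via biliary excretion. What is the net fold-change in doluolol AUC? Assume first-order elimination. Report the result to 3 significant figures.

The CYP2E1 pathway (55% of clearance) is reduced to 0.08× activity: 0.55 × 0.08 = 0.044.
The CYP2C19 pathway (31% of clearance) is reduced to 0.37× activity: 0.31 × 0.37 = 0.1147.
The remaining 14% of clearance is unaffected.
CL_new/CL_old = 0.044 + 0.1147 + 0.14 = 0.2987.
AUC ∝ 1/CL: fold-change = 1 / 0.2987 = 3.35.

3.35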